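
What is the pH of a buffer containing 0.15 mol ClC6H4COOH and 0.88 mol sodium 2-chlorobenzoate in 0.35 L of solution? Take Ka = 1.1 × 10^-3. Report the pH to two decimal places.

pKa = −log(1.1 × 10^-3) = 2.959
Henderson–Hasselbalch: pH = pKa + log([ClC6H4COO-]/[ClC6H4COOH]) = 2.959 + log(0.88/0.15)
pH = 2.959 + (+0.768) = 3.73

pH = 3.73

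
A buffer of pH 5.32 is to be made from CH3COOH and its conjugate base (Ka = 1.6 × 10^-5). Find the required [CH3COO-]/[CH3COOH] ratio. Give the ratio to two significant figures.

pKa = -log(1.6 × 10^-5) = 4.796
pH = pKa + log(r) ⇒ log(r) = 5.32 − 4.796 = +0.524
r = [CH3COO-]/[CH3COOH] = 10^(+0.524) = 3.34

ratio = 3.3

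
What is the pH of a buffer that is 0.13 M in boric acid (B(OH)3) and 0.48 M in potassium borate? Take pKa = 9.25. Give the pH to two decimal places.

pH = pKa + log([A⁻]/[HA]) = 9.25 + log(0.48/0.13)
pH = 9.25 + (+0.567) = 9.82

pH = 9.82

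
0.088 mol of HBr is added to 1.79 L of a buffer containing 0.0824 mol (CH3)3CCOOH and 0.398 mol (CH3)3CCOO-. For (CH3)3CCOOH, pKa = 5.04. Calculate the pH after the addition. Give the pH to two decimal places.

Added H+ converts (CH3)3CCOO- to (CH3)3CCOOH: (CH3)3CCOOH → 0.17 mol, (CH3)3CCOO- → 0.31 mol.
pH = pKa + log(n_(CH3)3CCOO-/n_(CH3)3CCOOH) = 5.04 + log(0.31/0.17) = 5.04 + (+0.261)

pH = 5.30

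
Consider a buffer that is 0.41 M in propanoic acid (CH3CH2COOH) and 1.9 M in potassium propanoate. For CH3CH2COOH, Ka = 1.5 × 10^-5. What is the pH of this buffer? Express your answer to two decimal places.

pKa = −log(1.5 × 10^-5) = 4.824
pH = pKa + log([A⁻]/[HA]) = 4.824 + log(1.9/0.41)
pH = 4.824 + (+0.666) = 5.49

pH = 5.49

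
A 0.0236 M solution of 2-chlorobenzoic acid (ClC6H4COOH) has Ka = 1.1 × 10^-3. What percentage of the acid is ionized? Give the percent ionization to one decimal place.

19.4%

ClC6H4COOH ⇌ ClC6H4COO- + H+; let x = [H+] at equilibrium.
Solve x² + 0.0011x − 2.6e-05 = 0 → x = 4.57 × 10^-3 M
% ionization = x/C₀ × 100% = 4.57 × 10^-3/0.0236 × 100% = 19.4%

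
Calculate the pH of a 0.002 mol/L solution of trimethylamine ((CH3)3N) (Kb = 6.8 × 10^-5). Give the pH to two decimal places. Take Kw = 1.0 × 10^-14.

pH = 10.53

(CH3)3N + H2O ⇌ (CH3)3NH+ + OH-
Kb = [OH-]²/(0.002 − [OH-]) = 6.8 × 10^-5
The 5% rule fails; solving [OH-]² + Kb·[OH-] − Kb·C₀ = 0 exactly:
[OH-] = [−6.8e-05 + √(6.8e-05² + 5.44e-07)]/2 = 3.36 × 10^-4 M
pOH = 3.47, so pH = 14.00 − pOH = 10.53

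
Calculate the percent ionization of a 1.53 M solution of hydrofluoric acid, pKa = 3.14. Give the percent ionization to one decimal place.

2.2%

HF ⇌ F- + H+; let x = [H+] at equilibrium.
Ka = 10^(−3.14) = 7.24 × 10^-4
x ≈ √(Ka·C₀) = √(7.24 × 10^-4 × 1.53) = 3.33 × 10^-2 M
Fraction ionized = 3.33 × 10^-2 / 1.53 = 0.0218 → 2.2%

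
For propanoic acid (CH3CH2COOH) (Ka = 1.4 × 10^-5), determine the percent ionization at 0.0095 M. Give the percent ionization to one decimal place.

CH3CH2COOH ⇌ CH3CH2COO- + H+; let x = [H+] at equilibrium.
x ≈ √(Ka·C₀) = √(1.4 × 10^-5 × 0.0095) = 3.65 × 10^-4 M
Fraction ionized = 3.65 × 10^-4 / 0.0095 = 0.0384 → 3.8%

3.8%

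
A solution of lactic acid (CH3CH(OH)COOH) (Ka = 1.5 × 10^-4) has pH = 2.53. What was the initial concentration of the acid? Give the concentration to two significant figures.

[H+] = 10^(-2.53) = 2.95 × 10^-3 M = x
Ka = x²/(C₀ − x) ⇒ C₀ = x + x²/Ka
C₀ = 2.95 × 10^-3 + (2.95 × 10^-3)²/(1.5 × 10^-4) = 6.10 × 10^-2 M

C₀ = 6.1 × 10^-2 M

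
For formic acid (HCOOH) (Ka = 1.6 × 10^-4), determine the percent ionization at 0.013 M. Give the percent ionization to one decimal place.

HCOOH ⇌ HCOO- + H+; let x = [H+] at equilibrium.
Ka = x²/(C₀ − x); solving the quadratic gives x = 1.36 × 10^-3 M.
% ionization = x/C₀ × 100% = 1.36 × 10^-3/0.013 × 100% = 10.5%

10.5%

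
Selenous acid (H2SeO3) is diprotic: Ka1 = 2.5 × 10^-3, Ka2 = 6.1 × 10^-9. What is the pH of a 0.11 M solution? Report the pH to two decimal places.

pH = 1.81

Since Ka1 ≫ Ka2, the first ionization dominates [H+].
Ka1 = x²/(0.11 − x) = 2.5 × 10^-3
Solving the quadratic: x = (−Ka1 + √(Ka1² + 4·Ka1·C₀))/2 = 1.54 × 10^-2 M
pH = −log(1.54 × 10^-2) = 1.81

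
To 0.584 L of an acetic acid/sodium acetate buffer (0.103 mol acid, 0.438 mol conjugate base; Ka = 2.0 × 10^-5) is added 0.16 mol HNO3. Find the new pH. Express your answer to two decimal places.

pH = 4.72

After neutralization: n(CH3COOH) = 0.263 mol, n(CH3COO-) = 0.278 mol.
pKa = −log(2.0 × 10^-5) = 4.699
pH = pKa + log([A⁻]/[HA]) = 4.699 + log(0.278/0.263) = 4.699 +0.024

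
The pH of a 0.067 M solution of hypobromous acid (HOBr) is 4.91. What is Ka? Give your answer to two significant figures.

[H+] = 10^(-4.91) = 1.23 × 10^-5 M
At equilibrium [HA] = 0.067 − 1.23 × 10^-5 = 6.70 × 10^-2 M
Ka = [H+][A-]/[HA] = (1.23 × 10^-5)² / 6.70 × 10^-2 = 2.3 × 10^-9

Ka = 2.3 × 10^-9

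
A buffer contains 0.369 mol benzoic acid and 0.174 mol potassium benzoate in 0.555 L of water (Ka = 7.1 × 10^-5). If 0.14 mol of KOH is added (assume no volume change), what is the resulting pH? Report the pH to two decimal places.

After neutralization: n(C6H5COOH) = 0.229 mol, n(C6H5COO-) = 0.314 mol.
pKa = −log(7.1 × 10^-5) = 4.149
pH = pKa + log(n_C6H5COO-/n_C6H5COOH) = 4.149 + log(0.314/0.229) = 4.149 + (+0.137)

pH = 4.29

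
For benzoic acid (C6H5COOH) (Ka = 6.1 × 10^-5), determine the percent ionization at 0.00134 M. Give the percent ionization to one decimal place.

19.2%

C6H5COOH ⇌ C6H5COO- + H+; let x = [H+] at equilibrium.
Ka = x²/(C₀ − x); solving the quadratic gives x = 2.57 × 10^-4 M.
% ionization = x/C₀ × 100% = 2.57 × 10^-4/0.00134 × 100% = 19.2%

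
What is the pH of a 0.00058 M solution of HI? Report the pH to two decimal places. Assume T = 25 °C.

pH = 3.24

HI is a strong acid and dissociates completely, so [H+] = 0.00058 M.
pH = -log(0.00058) = 3.24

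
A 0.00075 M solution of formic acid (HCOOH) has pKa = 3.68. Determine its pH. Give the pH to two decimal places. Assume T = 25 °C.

HCOOH ⇌ HCOO- + H+
Ka = 10^(−3.68) = 2.09 × 10^-4
Ka = [H+]²/(0.00075 − [H+]) = 2.09 × 10^-4
Here C₀/Ka ≈ 3.59, so the small-[H+] approximation fails. Use the quadratic:
[H+] = (−Ka + √(Ka² + 4·Ka·C₀))/2 = 3.05 × 10^-4 M
pH = −log(3.05 × 10^-4) = 3.52

pH = 3.52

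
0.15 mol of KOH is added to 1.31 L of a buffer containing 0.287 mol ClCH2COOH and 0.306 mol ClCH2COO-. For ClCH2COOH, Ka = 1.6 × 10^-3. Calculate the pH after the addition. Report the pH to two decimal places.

pH = 3.32

OH- converts ClCH2COOH to ClCH2COO-: ClCH2COOH → 0.137 mol, ClCH2COO- → 0.456 mol.
pKa = −log(1.6 × 10^-3) = 2.796
pH = pKa + log([A⁻]/[HA]) = 2.796 + log(0.456/0.137) = 2.796 +0.522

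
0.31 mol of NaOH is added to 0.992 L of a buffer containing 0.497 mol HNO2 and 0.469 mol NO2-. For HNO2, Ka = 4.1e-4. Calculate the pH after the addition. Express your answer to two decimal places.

pH = 4.01

After neutralization: n(HNO2) = 0.187 mol, n(NO2-) = 0.779 mol.
pKa = −log(4.1 × 10^-4) = 3.387
pH = pKa + log(n_NO2-/n_HNO2) = 3.387 + log(0.779/0.187) = 3.387 + (+0.620)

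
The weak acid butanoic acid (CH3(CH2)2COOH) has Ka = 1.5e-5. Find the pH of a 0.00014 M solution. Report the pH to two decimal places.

pH = 4.41

CH3(CH2)2COOH ⇌ CH3(CH2)2COO- + H+
Ka = x²/(0.00014 − x) = 1.5 × 10^-5
Here C₀/Ka ≈ 9.33, so the small-x approximation fails. Use the quadratic:
x = [−1.5e-05 + √(1.5e-05² + 8.4e-09)]/2 = 3.89 × 10^-5 M
pH = −log[H+] = −log(3.89 × 10^-5) = 4.41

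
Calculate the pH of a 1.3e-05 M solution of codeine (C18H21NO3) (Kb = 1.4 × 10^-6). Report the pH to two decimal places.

pH = 8.56

C18H21NO3 + H2O ⇌ C18H22NO3+ + OH-
Let x = [OH-] at equilibrium. Kb = x²/(1.3e-05 − x).
The 5% rule fails; solving x² + Kb·x − Kb·C₀ = 0 exactly:
x = [−1.4e-06 + √(1.4e-06² + 7.28e-11)]/2 = 3.62 × 10^-6 M
pOH = −log(3.62 × 10^-6) = 5.44; pH = 14.00 − 5.44 = 8.56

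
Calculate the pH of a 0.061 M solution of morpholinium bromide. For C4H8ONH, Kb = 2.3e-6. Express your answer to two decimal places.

C4H8ONH2+ is the conjugate acid of the weak base C4H8ONH.
Ka = Kw/Kb = 1.0×10^-14 / 2.3 × 10^-6 = 4.35 × 10^-9
From the ICE table, Ka = [H+]²/(0.061 − [H+]) = 4.35 × 10^-9.
Neglecting [H+] in the denominator: [H+] = √(4.35 × 10^-9 × 0.061) = 1.63 × 10^-5 M
([H+]/C₀ = 0.027% < 5%, so the approximation holds.)
pH = −log[H+] = −log(1.63 × 10^-5) = 4.79

pH = 4.79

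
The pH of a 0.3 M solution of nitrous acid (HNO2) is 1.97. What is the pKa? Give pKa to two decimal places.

pKa = 3.40

[H+] = 10^(-1.97) = 1.07 × 10^-2 M
At equilibrium [HA] = 0.3 − 1.07 × 10^-2 = 2.89 × 10^-1 M
Ka = [H+][A-]/[HA] = (1.07 × 10^-2)² / 2.89 × 10^-1 = 3.96 × 10^-4
pKa = -log(3.96 × 10^-4) = 3.40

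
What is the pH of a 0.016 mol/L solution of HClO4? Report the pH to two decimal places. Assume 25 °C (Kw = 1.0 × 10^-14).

HClO4 is a strong acid and dissociates completely, so [H+] = 0.016 M.
pH = -log(0.016) = 1.80

pH = 1.80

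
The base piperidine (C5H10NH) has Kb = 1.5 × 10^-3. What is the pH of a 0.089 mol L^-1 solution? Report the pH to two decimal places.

C5H10NH + H2O ⇌ C5H10NH2+ + OH-
From the ICE table, Kb = x²/(0.089 − x) = 1.5 × 10^-3.
x is not negligible relative to C₀; solve x² + 0.0015·x − 0.000133 = 0.
x = [−0.0015 + √(0.0015² + 0.000534)]/2 = 1.08 × 10^-2 M
pOH = 1.97, so pH = 14.00 − pOH = 12.03

pH = 12.03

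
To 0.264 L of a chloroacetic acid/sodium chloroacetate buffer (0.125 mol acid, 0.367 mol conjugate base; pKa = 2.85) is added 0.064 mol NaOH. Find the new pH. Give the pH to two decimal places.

pH = 3.70

After neutralization: n(ClCH2COOH) = 0.061 mol, n(ClCH2COO-) = 0.431 mol.
Henderson–Hasselbalch with mole ratio 0.431/0.061: pH = 2.85 + (+0.849)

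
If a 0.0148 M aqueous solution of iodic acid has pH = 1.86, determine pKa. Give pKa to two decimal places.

pKa = 0.72

[H+] = 10^(-1.86) = 1.38 × 10^-2 M
At equilibrium [HA] = 0.0148 − 1.38 × 10^-2 = 1.00 × 10^-3 M
Ka = [H+][A-]/[HA] = (1.38 × 10^-2)² / 1.00 × 10^-3 = 1.90 × 10^-1
pKa = -log(1.90 × 10^-1) = 0.72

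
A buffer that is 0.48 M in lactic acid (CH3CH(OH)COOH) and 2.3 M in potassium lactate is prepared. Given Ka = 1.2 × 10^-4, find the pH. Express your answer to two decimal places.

pH = 4.60

pKa = −log(1.2 × 10^-4) = 3.921
pH = pKa + log([A⁻]/[HA]) = 3.921 + log(2.3/0.48)
pH = 3.921 + (+0.680) = 4.60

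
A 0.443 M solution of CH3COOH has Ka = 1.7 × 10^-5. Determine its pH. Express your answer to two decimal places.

CH3COOH ⇌ CH3COO- + H+
Ka = [H+]²/(0.443 − [H+]) = 1.7 × 10^-5
Neglecting [H+] in the denominator: [H+] = √(1.7 × 10^-5 × 0.443) = 2.74 × 10^-3 M
pH = −log[H+] = −log(2.74 × 10^-3) = 2.56

pH = 2.56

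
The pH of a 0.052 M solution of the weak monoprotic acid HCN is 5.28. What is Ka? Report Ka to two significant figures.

Ka = 5.3 × 10^-10

[H+] = 10^(-5.28) = 5.25 × 10^-6 M
At equilibrium [HA] = 0.052 − 5.25 × 10^-6 = 5.20 × 10^-2 M
Ka = [H+][A-]/[HA] = (5.25 × 10^-6)² / 5.20 × 10^-2 = 5.3 × 10^-10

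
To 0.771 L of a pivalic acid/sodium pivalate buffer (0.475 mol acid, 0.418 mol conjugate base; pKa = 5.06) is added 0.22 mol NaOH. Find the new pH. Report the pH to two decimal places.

pH = 5.46

After neutralization: n((CH3)3CCOOH) = 0.255 mol, n((CH3)3CCOO-) = 0.638 mol.
pH = pKa + log(n_(CH3)3CCOO-/n_(CH3)3CCOOH) = 5.06 + log(0.638/0.255) = 5.06 + (+0.398)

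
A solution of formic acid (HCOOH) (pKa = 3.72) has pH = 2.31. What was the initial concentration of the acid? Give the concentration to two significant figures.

[H+] = 10^(-2.31) = 4.90 × 10^-3 M = x
Ka = 10^(−3.72) = 1.91 × 10^-4
Ka = x²/(C₀ − x) ⇒ C₀ = x + x²/Ka
C₀ = 4.90 × 10^-3 + (4.90 × 10^-3)²/(1.91 × 10^-4) = 1.31 × 10^-1 M

C₀ = 1.3 × 10^-1 M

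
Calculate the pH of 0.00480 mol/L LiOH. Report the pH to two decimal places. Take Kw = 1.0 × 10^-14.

pH = 11.68

LiOH is a strong base; [OH-] = 0.0048 M.
pOH = -log(0.0048) = 2.32
pH = 14.00 - 2.32 = 11.68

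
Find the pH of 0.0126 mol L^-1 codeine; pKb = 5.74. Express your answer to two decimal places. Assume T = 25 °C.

C18H21NO3 + H2O ⇌ C18H22NO3+ + OH-
Kb = 10^(−5.74) = 1.82 × 10^-6
Let x = [OH-] at equilibrium. Kb = x²/(0.0126 − x).
Assume x ≪ 0.0126: x ≈ √(1.82 × 10^-6 × 0.0126) = 1.51 × 10^-4 M
pOH = −log(1.51 × 10^-4) = 3.82; pH = 14.00 − 3.82 = 10.18

pH = 10.18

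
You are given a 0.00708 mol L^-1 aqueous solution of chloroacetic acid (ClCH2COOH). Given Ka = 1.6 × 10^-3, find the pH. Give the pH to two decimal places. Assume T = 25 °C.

ClCH2COOH ⇌ ClCH2COO- + H+
From the ICE table, Ka = [H+]²/(0.00708 − [H+]) = 1.6 × 10^-3.
The 5% rule fails; solving [H+]² + Ka·[H+] − Ka·C₀ = 0 exactly:
[H+] = (−Ka + √(Ka² + 4·Ka·C₀))/2 = 2.66 × 10^-3 M
pH = −log(2.66 × 10^-3) = 2.58

pH = 2.58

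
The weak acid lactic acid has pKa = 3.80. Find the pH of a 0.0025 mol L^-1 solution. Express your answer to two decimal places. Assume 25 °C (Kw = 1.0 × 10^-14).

CH3CH(OH)COOH ⇌ CH3CH(OH)COO- + H+
Ka = 10^(−3.80) = 1.58 × 10^-4
From the ICE table, Ka = [H+]²/(0.0025 − [H+]) = 1.58 × 10^-4.
The 5% rule fails; solving [H+]² + Ka·[H+] − Ka·C₀ = 0 exactly:
[H+] = [−0.000158 + √(0.000158² + 1.58e-06)]/2 = 5.54 × 10^-4 M
pH = −log[H+] = −log(5.54 × 10^-4) = 3.26

pH = 3.26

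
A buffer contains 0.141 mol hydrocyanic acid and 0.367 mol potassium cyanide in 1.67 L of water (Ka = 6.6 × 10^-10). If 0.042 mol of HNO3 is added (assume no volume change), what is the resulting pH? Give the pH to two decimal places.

pH = 9.43

Added H+ converts CN- to HCN: HCN → 0.183 mol, CN- → 0.325 mol.
pKa = −log(6.6 × 10^-10) = 9.180
Henderson–Hasselbalch with mole ratio 0.325/0.183: pH = 9.180 + (+0.249)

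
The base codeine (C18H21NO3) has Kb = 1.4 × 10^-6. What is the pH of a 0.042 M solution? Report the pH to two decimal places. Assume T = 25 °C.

C18H21NO3 + H2O ⇌ C18H22NO3+ + OH-
Kb = [OH-]²/(0.042 − [OH-]) = 1.4 × 10^-6
Assume [OH-] ≪ 0.042: [OH-] ≈ √(1.4 × 10^-6 × 0.042) = 2.42 × 10^-4 M
pOH = 3.62, so pH = 14.00 − pOH = 10.38

pH = 10.38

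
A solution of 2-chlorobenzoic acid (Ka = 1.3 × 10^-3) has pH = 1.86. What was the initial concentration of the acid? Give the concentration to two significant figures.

[H+] = 10^(-1.86) = 1.38 × 10^-2 M = x
Ka = x²/(C₀ − x) ⇒ C₀ = x + x²/Ka
C₀ = 1.38 × 10^-2 + (1.38 × 10^-2)²/(1.3 × 10^-3) = 1.60 × 10^-1 M

C₀ = 1.6 × 10^-1 M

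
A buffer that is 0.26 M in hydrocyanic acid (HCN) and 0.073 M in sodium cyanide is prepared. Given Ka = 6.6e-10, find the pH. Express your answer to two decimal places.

pH = 8.63

pKa = −log(6.6 × 10^-10) = 9.180
Henderson–Hasselbalch: pH = pKa + log([CN-]/[HCN]) = 9.180 + log(0.073/0.26)
pH = 9.180 + (-0.552) = 8.63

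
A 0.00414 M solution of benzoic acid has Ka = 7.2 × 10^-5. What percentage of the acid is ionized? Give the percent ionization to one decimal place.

12.3%

C6H5COOH ⇌ C6H5COO- + H+; let x = [H+] at equilibrium.
Ka = x²/(C₀ − x); solving the quadratic gives x = 5.11 × 10^-4 M.
% ionization = x/C₀ × 100% = 5.11 × 10^-4/0.00414 × 100% = 12.3%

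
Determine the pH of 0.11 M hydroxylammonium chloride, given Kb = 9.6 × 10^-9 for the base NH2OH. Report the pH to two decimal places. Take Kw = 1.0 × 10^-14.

pH = 3.47

NH3OH+ is the conjugate acid of the weak base NH2OH.
Ka = Kw/Kb = 1.0×10^-14 / 9.6 × 10^-9 = 1.04 × 10^-6
From the ICE table, Ka = [H+]²/(0.11 − [H+]) = 1.04 × 10^-6.
Neglecting [H+] in the denominator: [H+] = √(1.04 × 10^-6 × 0.11) = 3.38 × 10^-4 M
Check: 0.31% ionized — well under 5%, approximation valid.
pH = −log[H+] = −log(3.38 × 10^-4) = 3.47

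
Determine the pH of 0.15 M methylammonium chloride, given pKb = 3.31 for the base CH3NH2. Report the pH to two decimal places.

CH3NH3+ is the conjugate acid of the weak base CH3NH2.
Kb = 10^(−3.31) = 4.90 × 10^-4
Ka = Kw/Kb = 1.0×10^-14 / 4.90 × 10^-4 = 2.04 × 10^-11
Let x = [H+] at equilibrium. Ka = x²/(0.15 − x).
Assume x ≪ 0.15: x ≈ √(2.04 × 10^-11 × 0.15) = 1.75 × 10^-6 M
pH = −log[H+] = −log(1.75 × 10^-6) = 5.76

pH = 5.76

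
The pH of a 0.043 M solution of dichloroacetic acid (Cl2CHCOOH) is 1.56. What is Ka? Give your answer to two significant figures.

Ka = 4.9 × 10^-2

[H+] = 10^(-1.56) = 2.75 × 10^-2 M
At equilibrium [HA] = 0.043 − 2.75 × 10^-2 = 1.55 × 10^-2 M
Ka = [H+][A-]/[HA] = (2.75 × 10^-2)² / 1.55 × 10^-2 = 4.9 × 10^-2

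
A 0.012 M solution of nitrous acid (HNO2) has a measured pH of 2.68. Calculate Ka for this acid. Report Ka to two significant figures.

Ka = 4.4 × 10^-4

[H+] = 10^(-2.68) = 2.09 × 10^-3 M
At equilibrium [HA] = 0.012 − 2.09 × 10^-3 = 9.91 × 10^-3 M
Ka = [H+][A-]/[HA] = (2.09 × 10^-3)² / 9.91 × 10^-3 = 4.4 × 10^-4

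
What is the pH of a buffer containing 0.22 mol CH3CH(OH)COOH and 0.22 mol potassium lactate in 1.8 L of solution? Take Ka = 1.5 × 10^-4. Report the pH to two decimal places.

pH = 3.82

pKa = −log(1.5 × 10^-4) = 3.824
Using pH = pKa + log([base]/[acid]) with [base]/[acid] = 0.22/0.22:
pH = 3.824 + (+0.000) = 3.82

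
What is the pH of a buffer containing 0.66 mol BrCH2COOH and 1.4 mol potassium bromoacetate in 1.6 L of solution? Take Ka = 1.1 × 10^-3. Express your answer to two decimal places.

pH = 3.29

pKa = −log(1.1 × 10^-3) = 2.959
Using pH = pKa + log([base]/[acid]) with [base]/[acid] = 1.4/0.66:
pH = 2.959 + (+0.327) = 3.29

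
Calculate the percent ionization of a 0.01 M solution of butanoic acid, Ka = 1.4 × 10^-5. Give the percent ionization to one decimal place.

CH3(CH2)2COOH ⇌ CH3(CH2)2COO- + H+; let x = [H+] at equilibrium.
x ≈ √(Ka·C₀) = √(1.4 × 10^-5 × 0.01) = 3.74 × 10^-4 M
Fraction ionized = 3.74 × 10^-4 / 0.01 = 0.0374 → 3.7%

3.7%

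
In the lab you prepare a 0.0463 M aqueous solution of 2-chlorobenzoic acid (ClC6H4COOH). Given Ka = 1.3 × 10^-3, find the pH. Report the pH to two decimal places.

ClC6H4COOH ⇌ ClC6H4COO- + H+
From the ICE table, Ka = x²/(0.0463 − x) = 1.3 × 10^-3.
Here C₀/Ka ≈ 35.6, so the small-x approximation fails. Use the quadratic:
x = (−Ka + √(Ka² + 4·Ka·C₀))/2 = 7.14 × 10^-3 M
pH = −log(7.14 × 10^-3) = 2.15

pH = 2.15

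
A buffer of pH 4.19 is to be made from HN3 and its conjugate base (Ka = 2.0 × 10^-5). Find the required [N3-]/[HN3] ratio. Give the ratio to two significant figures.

pKa = -log(2.0 × 10^-5) = 4.699
pH = pKa + log(r) ⇒ log(r) = 4.19 − 4.699 = -0.509
r = [N3-]/[HN3] = 10^(-0.509) = 0.31

ratio = 0.31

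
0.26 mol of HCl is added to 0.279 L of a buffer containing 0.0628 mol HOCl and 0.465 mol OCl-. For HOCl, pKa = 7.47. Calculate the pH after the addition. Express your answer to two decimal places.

pH = 7.27

Added H+ converts OCl- to HOCl: HOCl → 0.323 mol, OCl- → 0.205 mol.
pH = pKa + log(n_OCl-/n_HOCl) = 7.47 + log(0.205/0.323) = 7.47 + (-0.197)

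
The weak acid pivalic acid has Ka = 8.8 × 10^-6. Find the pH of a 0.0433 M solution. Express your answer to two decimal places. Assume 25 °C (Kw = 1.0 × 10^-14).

(CH3)3CCOOH ⇌ (CH3)3CCOO- + H+
From the ICE table, Ka = [H+]²/(0.0433 − [H+]) = 8.8 × 10^-6.
Neglecting [H+] in the denominator: [H+] = √(8.8 × 10^-6 × 0.0433) = 6.17 × 10^-4 M
([H+]/C₀ = 1.4% < 5%, so the approximation holds.)
pH = −log(6.17 × 10^-4) = 3.21

pH = 3.21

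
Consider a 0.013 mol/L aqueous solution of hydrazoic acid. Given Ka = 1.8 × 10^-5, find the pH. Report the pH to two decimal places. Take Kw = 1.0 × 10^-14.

pH = 3.32

HN3 ⇌ N3- + H+
Let x = [H+] at equilibrium. Ka = x²/(0.013 − x).
Assume x ≪ 0.013: x ≈ √(1.8 × 10^-5 × 0.013) = 4.84 × 10^-4 M
pH = −log(4.84 × 10^-4) = 3.32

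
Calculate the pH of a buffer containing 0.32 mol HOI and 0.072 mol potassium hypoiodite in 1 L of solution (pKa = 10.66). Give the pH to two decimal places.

pH = 10.01

Henderson–Hasselbalch: pH = pKa + log([OI-]/[HOI]) = 10.66 + log(0.072/0.32)
pH = 10.66 + (-0.648) = 10.01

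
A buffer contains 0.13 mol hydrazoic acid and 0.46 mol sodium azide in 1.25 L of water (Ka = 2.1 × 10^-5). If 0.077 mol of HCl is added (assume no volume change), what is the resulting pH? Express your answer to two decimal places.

pH = 4.95

After neutralization: n(HN3) = 0.207 mol, n(N3-) = 0.383 mol.
pKa = −log(2.1 × 10^-5) = 4.678
Henderson–Hasselbalch with mole ratio 0.383/0.207: pH = 4.678 + (+0.267)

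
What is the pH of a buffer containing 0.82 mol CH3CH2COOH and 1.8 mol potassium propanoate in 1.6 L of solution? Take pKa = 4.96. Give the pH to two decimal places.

Using pH = pKa + log([base]/[acid]) with [base]/[acid] = 1.8/0.82:
pH = 4.96 + (+0.341) = 5.30

pH = 5.30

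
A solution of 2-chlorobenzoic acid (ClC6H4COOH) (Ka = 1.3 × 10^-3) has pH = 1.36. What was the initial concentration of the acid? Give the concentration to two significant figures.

[H+] = 10^(-1.36) = 4.37 × 10^-2 M = x
Ka = x²/(C₀ − x) ⇒ C₀ = x + x²/Ka
C₀ = 4.37 × 10^-2 + (4.37 × 10^-2)²/(1.3 × 10^-3) = 1.51 M

C₀ = 1.5 M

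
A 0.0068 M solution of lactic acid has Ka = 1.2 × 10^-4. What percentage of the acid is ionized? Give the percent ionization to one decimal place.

12.4%

CH3CH(OH)COOH ⇌ CH3CH(OH)COO- + H+; let x = [H+] at equilibrium.
Solve x² + 0.00012x − 8.16e-07 = 0 → x = 8.45 × 10^-4 M
% ionization = x/C₀ × 100% = 8.45 × 10^-4/0.0068 × 100% = 12.4%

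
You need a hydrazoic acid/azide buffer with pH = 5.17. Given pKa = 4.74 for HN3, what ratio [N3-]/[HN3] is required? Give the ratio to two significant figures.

ratio = 2.7

pH = pKa + log(r) ⇒ log(r) = 5.17 − 4.74 = +0.43
r = [N3-]/[HN3] = 10^(+0.43) = 2.69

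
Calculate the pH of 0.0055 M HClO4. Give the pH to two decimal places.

pH = 2.26

HClO4 is a strong acid and dissociates completely, so [H+] = 0.0055 M.
pH = -log(0.0055) = 2.26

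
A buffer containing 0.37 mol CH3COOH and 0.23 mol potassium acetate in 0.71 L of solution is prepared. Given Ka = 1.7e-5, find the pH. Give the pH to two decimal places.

pKa = −log(1.7 × 10^-5) = 4.770
Henderson–Hasselbalch: pH = pKa + log([CH3COO-]/[CH3COOH]) = 4.770 + log(0.23/0.37)
pH = 4.770 + (-0.206) = 4.56

pH = 4.56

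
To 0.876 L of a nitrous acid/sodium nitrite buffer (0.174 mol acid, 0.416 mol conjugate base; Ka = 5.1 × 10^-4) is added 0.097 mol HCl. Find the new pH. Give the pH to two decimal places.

pH = 3.36

Added H+ converts NO2- to HNO2: HNO2 → 0.271 mol, NO2- → 0.319 mol.
pKa = −log(5.1 × 10^-4) = 3.292
Henderson–Hasselbalch with mole ratio 0.319/0.271: pH = 3.292 + (+0.071)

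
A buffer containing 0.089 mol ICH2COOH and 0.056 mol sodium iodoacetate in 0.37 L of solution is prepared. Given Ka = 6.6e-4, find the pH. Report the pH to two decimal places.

pKa = −log(6.6 × 10^-4) = 3.180
Using pH = pKa + log([base]/[acid]) with [base]/[acid] = 0.056/0.089:
pH = 3.180 + (-0.201) = 2.98

pH = 2.98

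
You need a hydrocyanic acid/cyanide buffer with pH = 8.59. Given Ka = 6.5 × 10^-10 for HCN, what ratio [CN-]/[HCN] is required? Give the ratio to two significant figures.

ratio = 0.25

pKa = -log(6.5 × 10^-10) = 9.187
pH = pKa + log(r) ⇒ log(r) = 8.59 − 9.187 = -0.597
r = [CN-]/[HCN] = 10^(-0.597) = 0.253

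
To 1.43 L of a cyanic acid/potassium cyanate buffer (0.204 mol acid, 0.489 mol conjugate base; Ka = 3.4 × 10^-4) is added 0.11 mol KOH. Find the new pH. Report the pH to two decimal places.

pH = 4.27

After neutralization: n(HOCN) = 0.094 mol, n(OCN-) = 0.599 mol.
pKa = −log(3.4 × 10^-4) = 3.469
Henderson–Hasselbalch with mole ratio 0.599/0.094: pH = 3.469 + (+0.804)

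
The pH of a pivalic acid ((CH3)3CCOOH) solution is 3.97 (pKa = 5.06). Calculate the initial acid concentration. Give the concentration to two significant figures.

[H+] = 10^(-3.97) = 1.07 × 10^-4 M = x
Ka = 10^(−5.06) = 8.71 × 10^-6
Ka = x²/(C₀ − x) ⇒ C₀ = x + x²/Ka
C₀ = 1.07 × 10^-4 + (1.07 × 10^-4)²/(8.71 × 10^-6) = 1.42 × 10^-3 M

C₀ = 1.4 × 10^-3 M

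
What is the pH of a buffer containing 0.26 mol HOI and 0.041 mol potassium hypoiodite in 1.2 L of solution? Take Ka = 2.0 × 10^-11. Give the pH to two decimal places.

pKa = −log(2.0 × 10^-11) = 10.699
pH = pKa + log([A⁻]/[HA]) = 10.699 + log(0.041/0.26)
pH = 10.699 + (-0.802) = 9.90

pH = 9.90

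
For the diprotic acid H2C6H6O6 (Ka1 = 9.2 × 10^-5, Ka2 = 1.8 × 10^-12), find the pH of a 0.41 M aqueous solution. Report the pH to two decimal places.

Ka1 ≫ Ka2, so treat the first dissociation as the only significant source of H+.
Ka1 = x²/(0.41 − x) = 9.2 × 10^-5
x ≈ √(9.2 × 10^-5 × 0.41) = 6.14 × 10^-3 M
pH = −log(6.14 × 10^-3) = 2.21

pH = 2.21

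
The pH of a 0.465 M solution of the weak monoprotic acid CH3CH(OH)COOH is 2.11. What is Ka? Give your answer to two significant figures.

[H+] = 10^(-2.11) = 7.76 × 10^-3 M
At equilibrium [HA] = 0.465 − 7.76 × 10^-3 = 4.57 × 10^-1 M
Ka = [H+][A-]/[HA] = (7.76 × 10^-3)² / 4.57 × 10^-1 = 1.3 × 10^-4

Ka = 1.3 × 10^-4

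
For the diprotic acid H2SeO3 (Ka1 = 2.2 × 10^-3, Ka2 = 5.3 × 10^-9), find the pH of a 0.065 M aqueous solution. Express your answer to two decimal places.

pH = 1.96

Since Ka1 ≫ Ka2, the first ionization dominates [H+].
Ka1 = x²/(0.065 − x) = 2.2 × 10^-3
Solving the quadratic: x = (−Ka1 + √(Ka1² + 4·Ka1·C₀))/2 = 1.09 × 10^-2 M
pH = −log(1.09 × 10^-2) = 1.96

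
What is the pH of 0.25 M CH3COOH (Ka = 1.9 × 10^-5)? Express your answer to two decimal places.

pH = 2.66

CH3COOH ⇌ CH3COO- + H+
Ka = x²/(0.25 − x) = 1.9 × 10^-5
Neglecting x in the denominator: x = √(1.9 × 10^-5 × 0.25) = 2.18 × 10^-3 M
Check: 0.87% ionized — well under 5%, approximation valid.
pH = −log[H+] = −log(2.18 × 10^-3) = 2.66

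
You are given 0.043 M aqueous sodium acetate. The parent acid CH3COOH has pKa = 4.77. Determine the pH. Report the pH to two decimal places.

pH = 8.70

CH3COO- is the conjugate base of the weak acid CH3COOH.
Ka = 10^(−4.77) = 1.70 × 10^-5
Kb = Kw/Ka = 1.0×10^-14 / 1.70 × 10^-5 = 5.88 × 10^-10
Kb = [OH-]²/(0.043 − [OH-]) = 5.88 × 10^-10
Neglecting [OH-] in the denominator: [OH-] = √(5.88 × 10^-10 × 0.043) = 5.03 × 10^-6 M
pOH = −log(5.03 × 10^-6) = 5.30; pH = 14.00 − 5.30 = 8.70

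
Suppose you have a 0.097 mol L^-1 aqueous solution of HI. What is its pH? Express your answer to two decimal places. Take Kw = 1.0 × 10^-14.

pH = 1.01

HI is a strong acid and dissociates completely, so [H+] = 0.097 M.
pH = -log(0.097) = 1.01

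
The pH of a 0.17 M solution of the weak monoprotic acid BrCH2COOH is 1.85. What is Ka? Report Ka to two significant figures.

Ka = 1.3 × 10^-3

[H+] = 10^(-1.85) = 1.41 × 10^-2 M
At equilibrium [HA] = 0.17 − 1.41 × 10^-2 = 1.56 × 10^-1 M
Ka = [H+][A-]/[HA] = (1.41 × 10^-2)² / 1.56 × 10^-1 = 1.3 × 10^-3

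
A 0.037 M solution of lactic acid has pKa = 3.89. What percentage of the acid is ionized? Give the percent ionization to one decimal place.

5.7%

CH3CH(OH)COOH ⇌ CH3CH(OH)COO- + H+; let x = [H+] at equilibrium.
Ka = 10^(−3.89) = 1.29 × 10^-4
Ka = x²/(C₀ − x); solving the quadratic gives x = 2.12 × 10^-3 M.
% ionization = x/C₀ × 100% = 2.12 × 10^-3/0.037 × 100% = 5.7%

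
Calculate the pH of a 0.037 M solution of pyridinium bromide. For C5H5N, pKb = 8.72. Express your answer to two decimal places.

C5H5NH+ is the conjugate acid of the weak base C5H5N.
Kb = 10^(−8.72) = 1.91 × 10^-9
Ka = Kw/Kb = 1.0×10^-14 / 1.91 × 10^-9 = 5.24 × 10^-6
Let x = [H+] at equilibrium. Ka = x²/(0.037 − x).
Since Ka ≪ C₀, x ≈ √(Ka·C₀) = 4.40 × 10^-4 M.
pH = −log[H+] = −log(4.40 × 10^-4) = 3.36

pH = 3.36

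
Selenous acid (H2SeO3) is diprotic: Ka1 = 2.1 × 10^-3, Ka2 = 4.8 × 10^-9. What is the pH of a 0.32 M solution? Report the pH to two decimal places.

Ka1 ≫ Ka2, so treat the first dissociation as the only significant source of H+.
Ka1 = x²/(0.32 − x) = 2.1 × 10^-3
Solving the quadratic: x = (−Ka1 + √(Ka1² + 4·Ka1·C₀))/2 = 2.49 × 10^-2 M
pH = −log(2.49 × 10^-2) = 1.60

pH = 1.60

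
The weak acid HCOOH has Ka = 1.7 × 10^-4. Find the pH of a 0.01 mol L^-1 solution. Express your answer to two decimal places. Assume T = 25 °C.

HCOOH ⇌ HCOO- + H+
Let x = [H+] at equilibrium. Ka = x²/(0.01 − x).
The 5% rule fails; solving x² + Ka·x − Ka·C₀ = 0 exactly:
x = (−Ka + √(Ka² + 4·Ka·C₀))/2 = 1.22 × 10^-3 M
pH = −log[H+] = −log(1.22 × 10^-3) = 2.91

pH = 2.91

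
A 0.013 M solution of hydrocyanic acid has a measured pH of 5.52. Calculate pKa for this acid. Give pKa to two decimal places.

pKa = 9.15

[H+] = 10^(-5.52) = 3.02 × 10^-6 M
At equilibrium [HA] = 0.013 − 3.02 × 10^-6 = 1.30 × 10^-2 M
Ka = [H+][A-]/[HA] = (3.02 × 10^-6)² / 1.30 × 10^-2 = 7.02 × 10^-10
pKa = -log(7.02 × 10^-10) = 9.15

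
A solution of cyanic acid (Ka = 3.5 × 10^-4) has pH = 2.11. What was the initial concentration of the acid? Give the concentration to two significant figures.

[H+] = 10^(-2.11) = 7.76 × 10^-3 M = x
Ka = x²/(C₀ − x) ⇒ C₀ = x + x²/Ka
C₀ = 7.76 × 10^-3 + (7.76 × 10^-3)²/(3.5 × 10^-4) = 1.80 × 10^-1 M

C₀ = 1.8 × 10^-1 M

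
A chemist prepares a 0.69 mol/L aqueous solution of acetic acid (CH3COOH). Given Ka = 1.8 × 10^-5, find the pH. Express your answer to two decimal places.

pH = 2.45

CH3COOH ⇌ CH3COO- + H+
Ka = [H+]²/(0.69 − [H+]) = 1.8 × 10^-5
Assume [H+] ≪ 0.69: [H+] ≈ √(1.8 × 10^-5 × 0.69) = 3.52 × 10^-3 M
Check: 0.51% ionized — well under 5%, approximation valid.
pH = −log(3.52 × 10^-3) = 2.45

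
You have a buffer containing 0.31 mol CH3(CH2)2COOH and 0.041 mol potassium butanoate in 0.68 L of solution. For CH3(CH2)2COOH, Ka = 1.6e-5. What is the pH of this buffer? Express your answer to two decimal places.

pKa = −log(1.6 × 10^-5) = 4.796
pH = pKa + log([A⁻]/[HA]) = 4.796 + log(0.041/0.31)
pH = 4.796 + (-0.879) = 3.92

pH = 3.92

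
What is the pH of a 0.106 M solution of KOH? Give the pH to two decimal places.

KOH is a strong base; [OH-] = 0.106 M.
pOH = -log(0.106) = 0.97
pH = 14.00 - 0.97 = 13.03

pH = 13.03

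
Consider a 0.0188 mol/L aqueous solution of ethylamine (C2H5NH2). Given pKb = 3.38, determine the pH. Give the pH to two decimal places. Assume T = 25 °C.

C2H5NH2 + H2O ⇌ C2H5NH3+ + OH-
Kb = 10^(−3.38) = 4.17 × 10^-4
Kb = x²/(0.0188 − x) = 4.17 × 10^-4
x is not negligible relative to C₀; solve x² + 0.000417·x − 7.84e-06 = 0.
x = [−0.000417 + √(0.000417² + 3.14e-05)]/2 = 2.60 × 10^-3 M
pOH = −log(2.60 × 10^-3) = 2.59; pH = 14.00 − 2.59 = 11.41

pH = 11.41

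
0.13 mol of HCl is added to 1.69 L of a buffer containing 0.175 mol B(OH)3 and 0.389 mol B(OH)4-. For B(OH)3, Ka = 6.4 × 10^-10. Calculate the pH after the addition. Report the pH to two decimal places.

pH = 9.12

After neutralization: n(B(OH)3) = 0.305 mol, n(B(OH)4-) = 0.259 mol.
pKa = −log(6.4 × 10^-10) = 9.194
pH = pKa + log(n_B(OH)4-/n_B(OH)3) = 9.194 + log(0.259/0.305) = 9.194 + (-0.071)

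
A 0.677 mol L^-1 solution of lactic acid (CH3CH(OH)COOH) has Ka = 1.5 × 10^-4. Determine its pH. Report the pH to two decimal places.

pH = 2.00

CH3CH(OH)COOH ⇌ CH3CH(OH)COO- + H+
Let x = [H+] at equilibrium. Ka = x²/(0.677 − x).
Neglecting x in the denominator: x = √(1.5 × 10^-4 × 0.677) = 1.01 × 10^-2 M
pH = −log(1.01 × 10^-2) = 2.00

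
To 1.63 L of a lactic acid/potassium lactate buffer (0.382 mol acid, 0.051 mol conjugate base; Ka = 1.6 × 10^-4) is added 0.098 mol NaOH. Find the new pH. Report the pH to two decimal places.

pH = 3.52

OH- converts CH3CH(OH)COOH to CH3CH(OH)COO-: CH3CH(OH)COOH → 0.284 mol, CH3CH(OH)COO- → 0.149 mol.
pKa = −log(1.6 × 10^-4) = 3.796
Henderson–Hasselbalch with mole ratio 0.149/0.284: pH = 3.796 + (-0.280)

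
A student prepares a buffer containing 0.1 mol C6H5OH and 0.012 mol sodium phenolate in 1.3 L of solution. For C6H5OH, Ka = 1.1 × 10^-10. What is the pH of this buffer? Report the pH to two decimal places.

pH = 9.04

pKa = −log(1.1 × 10^-10) = 9.959
Using pH = pKa + log([base]/[acid]) with [base]/[acid] = 0.012/0.1:
pH = 9.959 + (-0.921) = 9.04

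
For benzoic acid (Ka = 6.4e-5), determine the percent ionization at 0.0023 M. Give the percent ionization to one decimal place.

15.3%

C6H5COOH ⇌ C6H5COO- + H+; let x = [H+] at equilibrium.
Solve x² + 6.4e-05x − 1.47e-07 = 0 → x = 3.53 × 10^-4 M
% ionization = x/C₀ × 100% = 3.53 × 10^-4/0.0023 × 100% = 15.3%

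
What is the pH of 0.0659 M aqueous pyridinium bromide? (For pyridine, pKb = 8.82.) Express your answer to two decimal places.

pH = 3.18

C5H5NH+ is the conjugate acid of the weak base C5H5N.
Kb = 10^(−8.82) = 1.51 × 10^-9
Ka = Kw/Kb = 1.0×10^-14 / 1.51 × 10^-9 = 6.62 × 10^-6
Ka = [H+]²/(0.0659 − [H+]) = 6.62 × 10^-6
Since Ka ≪ C₀, [H+] ≈ √(Ka·C₀) = 6.60 × 10^-4 M.
pH = −log[H+] = −log(6.60 × 10^-4) = 3.18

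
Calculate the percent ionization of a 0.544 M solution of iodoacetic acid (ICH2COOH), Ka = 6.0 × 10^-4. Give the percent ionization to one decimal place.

ICH2COOH ⇌ ICH2COO- + H+; let x = [H+] at equilibrium.
x ≈ √(Ka·C₀) = √(6.0 × 10^-4 × 0.544) = 1.81 × 10^-2 M
Fraction ionized = 1.81 × 10^-2 / 0.544 = 0.0333 → 3.3%

3.3%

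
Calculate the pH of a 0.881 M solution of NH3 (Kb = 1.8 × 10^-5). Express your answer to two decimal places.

NH3 + H2O ⇌ NH4+ + OH-
Kb = [OH-]²/(0.881 − [OH-]) = 1.8 × 10^-5
Neglecting [OH-] in the denominator: [OH-] = √(1.8 × 10^-5 × 0.881) = 3.98 × 10^-3 M
([OH-]/C₀ = 0.45% < 5%, so the approximation holds.)
pOH = 2.40, so pH = 14.00 − pOH = 11.60

pH = 11.60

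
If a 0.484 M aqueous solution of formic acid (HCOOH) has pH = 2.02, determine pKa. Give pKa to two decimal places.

pKa = 3.72

[H+] = 10^(-2.02) = 9.55 × 10^-3 M
At equilibrium [HA] = 0.484 − 9.55 × 10^-3 = 4.74 × 10^-1 M
Ka = [H+][A-]/[HA] = (9.55 × 10^-3)² / 4.74 × 10^-1 = 1.92 × 10^-4
pKa = -log(1.92 × 10^-4) = 3.72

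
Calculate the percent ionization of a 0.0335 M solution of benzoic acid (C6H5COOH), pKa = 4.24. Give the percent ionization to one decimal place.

C6H5COOH ⇌ C6H5COO- + H+; let x = [H+] at equilibrium.
Ka = 10^(−4.24) = 5.75 × 10^-5
x ≈ √(Ka·C₀) = √(5.75 × 10^-5 × 0.0335) = 1.39 × 10^-3 M
% ionization = x/C₀ × 100% = 1.39 × 10^-3/0.0335 × 100% = 4.1%

4.1%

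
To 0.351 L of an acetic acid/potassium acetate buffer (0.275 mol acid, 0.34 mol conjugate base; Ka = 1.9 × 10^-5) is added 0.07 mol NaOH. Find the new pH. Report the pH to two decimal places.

pH = 5.02

After neutralization: n(CH3COOH) = 0.205 mol, n(CH3COO-) = 0.41 mol.
pKa = −log(1.9 × 10^-5) = 4.721
Henderson–Hasselbalch with mole ratio 0.41/0.205: pH = 4.721 + (+0.301)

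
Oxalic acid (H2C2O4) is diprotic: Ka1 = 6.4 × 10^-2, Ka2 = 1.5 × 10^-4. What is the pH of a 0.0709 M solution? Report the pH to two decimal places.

pH = 1.37

Ka1 ≫ Ka2, so treat the first dissociation as the only significant source of H+.
Ka1 = x²/(0.0709 − x) = 6.4 × 10^-2
Solving the quadratic: x = (−Ka1 + √(Ka1² + 4·Ka1·C₀))/2 = 4.26 × 10^-2 M
pH = −log(4.26 × 10^-2) = 1.37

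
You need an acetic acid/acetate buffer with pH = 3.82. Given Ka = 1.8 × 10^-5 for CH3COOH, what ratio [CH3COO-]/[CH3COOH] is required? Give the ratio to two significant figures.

pKa = -log(1.8 × 10^-5) = 4.745
pH = pKa + log(r) ⇒ log(r) = 3.82 − 4.745 = -0.925
r = [CH3COO-]/[CH3COOH] = 10^(-0.925) = 0.119

ratio = 0.12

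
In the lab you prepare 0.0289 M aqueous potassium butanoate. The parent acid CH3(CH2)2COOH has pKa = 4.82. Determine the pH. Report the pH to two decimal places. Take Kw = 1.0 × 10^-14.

pH = 8.64

CH3(CH2)2COO- is the conjugate base of the weak acid CH3(CH2)2COOH.
Ka = 10^(−4.82) = 1.51 × 10^-5
Kb = Kw/Ka = 1.0×10^-14 / 1.51 × 10^-5 = 6.62 × 10^-10
Kb = x²/(0.0289 − x) = 6.62 × 10^-10
Neglecting x in the denominator: x = √(6.62 × 10^-10 × 0.0289) = 4.37 × 10^-6 M
pOH = 5.36, so pH = 14.00 − pOH = 8.64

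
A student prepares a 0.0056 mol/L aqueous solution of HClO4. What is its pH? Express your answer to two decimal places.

pH = 2.25

HClO4 is a strong acid and dissociates completely, so [H+] = 0.0056 M.
pH = -log(0.0056) = 2.25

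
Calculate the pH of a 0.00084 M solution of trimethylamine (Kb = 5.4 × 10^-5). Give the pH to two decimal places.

(CH3)3N + H2O ⇌ (CH3)3NH+ + OH-
Kb = x²/(0.00084 − x) = 5.4 × 10^-5
Here C₀/Kb ≈ 15.6, so the small-x approximation fails. Use the quadratic:
x = [−5.4e-05 + √(5.4e-05² + 1.81e-07)]/2 = 1.88 × 10^-4 M
pOH = −log(1.88 × 10^-4) = 3.73; pH = 14.00 − 3.73 = 10.27

pH = 10.27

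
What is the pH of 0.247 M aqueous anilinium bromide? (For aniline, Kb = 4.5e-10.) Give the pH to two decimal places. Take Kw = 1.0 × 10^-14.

pH = 2.63

C6H5NH3+ is the conjugate acid of the weak base C6H5NH2.
Ka = Kw/Kb = 1.0×10^-14 / 4.5 × 10^-10 = 2.22 × 10^-5
Let x = [H+] at equilibrium. Ka = x²/(0.247 − x).
Assume x ≪ 0.247: x ≈ √(2.22 × 10^-5 × 0.247) = 2.34 × 10^-3 M
Check: 0.95% ionized — well under 5%, approximation valid.
pH = −log(2.34 × 10^-3) = 2.63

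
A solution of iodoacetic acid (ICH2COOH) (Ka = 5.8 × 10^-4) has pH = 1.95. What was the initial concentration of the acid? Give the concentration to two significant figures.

[H+] = 10^(-1.95) = 1.12 × 10^-2 M = x
Ka = x²/(C₀ − x) ⇒ C₀ = x + x²/Ka
C₀ = 1.12 × 10^-2 + (1.12 × 10^-2)²/(5.8 × 10^-4) = 2.27 × 10^-1 M

C₀ = 2.3 × 10^-1 M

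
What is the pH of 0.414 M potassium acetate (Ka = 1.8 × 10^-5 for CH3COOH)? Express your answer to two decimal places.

pH = 9.18

CH3COO- is the conjugate base of the weak acid CH3COOH.
Kb = Kw/Ka = 1.0×10^-14 / 1.8 × 10^-5 = 5.56 × 10^-10
Kb = x²/(0.414 − x) = 5.56 × 10^-10
Neglecting x in the denominator: x = √(5.56 × 10^-10 × 0.414) = 1.52 × 10^-5 M
(x/C₀ = 0.0037% < 5%, so the approximation holds.)
pOH = −log(1.52 × 10^-5) = 4.82; pH = 14.00 − 4.82 = 9.18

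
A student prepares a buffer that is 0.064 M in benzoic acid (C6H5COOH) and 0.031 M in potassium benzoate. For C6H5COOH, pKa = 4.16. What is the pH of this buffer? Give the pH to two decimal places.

pH = 3.85

Henderson–Hasselbalch: pH = pKa + log([C6H5COO-]/[C6H5COOH]) = 4.16 + log(0.031/0.064)
pH = 4.16 + (-0.315) = 3.85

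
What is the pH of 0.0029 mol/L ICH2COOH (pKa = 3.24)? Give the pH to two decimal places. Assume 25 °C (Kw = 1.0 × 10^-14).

ICH2COOH ⇌ ICH2COO- + H+
Ka = 10^(−3.24) = 5.75 × 10^-4
Ka = x²/(0.0029 − x) = 5.75 × 10^-4
Here C₀/Ka ≈ 5.04, so the small-x approximation fails. Use the quadratic:
x = (−Ka + √(Ka² + 4·Ka·C₀))/2 = 1.04 × 10^-3 M
pH = −log[H+] = −log(1.04 × 10^-3) = 2.98

pH = 2.98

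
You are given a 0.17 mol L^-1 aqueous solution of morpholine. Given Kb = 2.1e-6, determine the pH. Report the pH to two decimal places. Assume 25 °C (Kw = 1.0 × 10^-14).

pH = 10.78

C4H8ONH + H2O ⇌ C4H8ONH2+ + OH-
From the ICE table, Kb = x²/(0.17 − x) = 2.1 × 10^-6.
Since Kb ≪ C₀, x ≈ √(Kb·C₀) = 5.97 × 10^-4 M.
Check: 0.35% ionized — well under 5%, approximation valid.
pOH = −log(5.97 × 10^-4) = 3.22; pH = 14.00 − 3.22 = 10.78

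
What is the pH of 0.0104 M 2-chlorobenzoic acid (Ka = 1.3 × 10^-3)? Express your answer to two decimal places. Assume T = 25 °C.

ClC6H4COOH ⇌ ClC6H4COO- + H+
From the ICE table, Ka = x²/(0.0104 − x) = 1.3 × 10^-3.
The 5% rule fails; solving x² + Ka·x − Ka·C₀ = 0 exactly:
x = [−0.0013 + √(0.0013² + 5.41e-05)]/2 = 3.08 × 10^-3 M
pH = −log[H+] = −log(3.08 × 10^-3) = 2.51

pH = 2.51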